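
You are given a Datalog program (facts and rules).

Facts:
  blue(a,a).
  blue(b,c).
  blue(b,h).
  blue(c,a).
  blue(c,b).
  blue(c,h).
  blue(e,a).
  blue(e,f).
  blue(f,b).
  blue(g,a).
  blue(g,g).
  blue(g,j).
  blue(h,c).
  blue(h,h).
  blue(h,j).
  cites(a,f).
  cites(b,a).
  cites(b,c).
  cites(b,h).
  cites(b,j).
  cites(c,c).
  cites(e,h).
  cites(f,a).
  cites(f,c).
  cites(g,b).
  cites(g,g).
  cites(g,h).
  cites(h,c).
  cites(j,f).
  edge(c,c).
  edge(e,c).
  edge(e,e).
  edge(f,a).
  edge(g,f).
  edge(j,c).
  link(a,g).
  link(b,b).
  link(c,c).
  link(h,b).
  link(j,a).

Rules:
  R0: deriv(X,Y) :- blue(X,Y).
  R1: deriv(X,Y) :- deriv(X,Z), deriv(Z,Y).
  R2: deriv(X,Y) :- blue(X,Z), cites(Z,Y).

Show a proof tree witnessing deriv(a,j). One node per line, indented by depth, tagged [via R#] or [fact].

deriv(a,j)  [via R1]
  deriv(a,f)  [via R2]
    blue(a,a)  [fact]
    cites(a,f)  [fact]
  deriv(f,j)  [via R2]
    blue(f,b)  [fact]
    cites(b,j)  [fact]

round 1: derive deriv(a,a) via R0 from blue(a,a)
round 1: derive deriv(b,c) via R0 from blue(b,c)
round 1: derive deriv(b,h) via R0 from blue(b,h)
round 1: derive deriv(c,a) via R0 from blue(c,a)
round 1: derive deriv(c,b) via R0 from blue(c,b)
round 1: derive deriv(c,h) via R0 from blue(c,h)
round 1: derive deriv(e,a) via R0 from blue(e,a)
round 1: derive deriv(e,f) via R0 from blue(e,f)
round 1: derive deriv(f,b) via R0 from blue(f,b)
round 1: derive deriv(g,a) via R0 from blue(g,a)
round 1: derive deriv(g,g) via R0 from blue(g,g)
round 1: derive deriv(g,j) via R0 from blue(g,j)
round 1: derive deriv(h,c) via R0 from blue(h,c)
round 1: derive deriv(h,h) via R0 from blue(h,h)
round 1: derive deriv(h,j) via R0 from blue(h,j)
round 1: derive deriv(a,f) via R2 from blue(a,a), cites(a,f)
round 1: derive deriv(c,c) via R2 from blue(c,b), cites(b,c)
round 1: derive deriv(c,f) via R2 from blue(c,a), cites(a,f)
round 1: derive deriv(c,j) via R2 from blue(c,b), cites(b,j)
round 1: derive deriv(e,c) via R2 from blue(e,f), cites(f,c)
round 1: derive deriv(f,a) via R2 from blue(f,b), cites(b,a)
round 1: derive deriv(f,c) via R2 from blue(f,b), cites(b,c)
round 1: derive deriv(f,h) via R2 from blue(f,b), cites(b,h)
round 1: derive deriv(f,j) via R2 from blue(f,b), cites(b,j)
round 1: derive deriv(g,b) via R2 from blue(g,g), cites(g,b)
round 1: derive deriv(g,f) via R2 from blue(g,a), cites(a,f)
round 1: derive deriv(g,h) via R2 from blue(g,g), cites(g,h)
round 1: derive deriv(h,f) via R2 from blue(h,j), cites(j,f)
round 2: derive deriv(a,b) via R1 from deriv(a,f), deriv(f,b)
round 2: derive deriv(a,c) via R1 from deriv(a,f), deriv(f,c)
round 2: derive deriv(a,h) via R1 from deriv(a,f), deriv(f,h)
round 2: derive deriv(a,j) via R1 from deriv(a,f), deriv(f,j)
round 2: derive deriv(b,a) via R1 from deriv(b,c), deriv(c,a)
round 2: derive deriv(b,b) via R1 from deriv(b,c), deriv(c,b)
round 2: derive deriv(b,f) via R1 from deriv(b,c), deriv(c,f)
round 2: derive deriv(b,j) via R1 from deriv(b,c), deriv(c,j)
round 2: derive deriv(e,b) via R1 from deriv(e,c), deriv(c,b)
round 2: derive deriv(e,h) via R1 from deriv(e,c), deriv(c,h)
round 2: derive deriv(e,j) via R1 from deriv(e,c), deriv(c,j)
round 2: derive deriv(f,f) via R1 from deriv(f,a), deriv(a,f)
round 2: derive deriv(g,c) via R1 from deriv(g,b), deriv(b,c)
round 2: derive deriv(h,a) via R1 from deriv(h,c), deriv(c,a)
round 2: derive deriv(h,b) via R1 from deriv(h,c), deriv(c,b)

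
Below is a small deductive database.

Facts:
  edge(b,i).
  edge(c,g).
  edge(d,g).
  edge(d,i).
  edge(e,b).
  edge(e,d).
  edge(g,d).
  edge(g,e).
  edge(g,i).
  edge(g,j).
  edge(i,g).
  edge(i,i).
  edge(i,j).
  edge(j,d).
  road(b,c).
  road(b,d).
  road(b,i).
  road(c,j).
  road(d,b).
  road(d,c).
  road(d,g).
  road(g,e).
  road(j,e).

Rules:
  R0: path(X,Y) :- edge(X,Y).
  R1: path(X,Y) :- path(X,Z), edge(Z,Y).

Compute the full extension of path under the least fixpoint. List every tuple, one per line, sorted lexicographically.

path(b,b)
path(b,d)
path(b,e)
path(b,g)
path(b,i)
path(b,j)
path(c,b)
path(c,d)
path(c,e)
path(c,g)
path(c,i)
path(c,j)
path(d,b)
path(d,d)
path(d,e)
path(d,g)
path(d,i)
path(d,j)
path(e,b)
path(e,d)
path(e,e)
path(e,g)
path(e,i)
path(e,j)
path(g,b)
path(g,d)
path(g,e)
path(g,g)
path(g,i)
path(g,j)
path(i,b)
path(i,d)
path(i,e)
path(i,g)
path(i,i)
path(i,j)
path(j,b)
path(j,d)
path(j,e)
path(j,g)
path(j,i)
path(j,j)

round 1: derive path(b,i) via R0 from edge(b,i)
round 1: derive path(c,g) via R0 from edge(c,g)
round 1: derive path(d,g) via R0 from edge(d,g)
round 1: derive path(d,i) via R0 from edge(d,i)
round 1: derive path(e,b) via R0 from edge(e,b)
round 1: derive path(e,d) via R0 from edge(e,d)
round 1: derive path(g,d) via R0 from edge(g,d)
round 1: derive path(g,e) via R0 from edge(g,e)
round 1: derive path(g,i) via R0 from edge(g,i)
round 1: derive path(g,j) via R0 from edge(g,j)
round 1: derive path(i,g) via R0 from edge(i,g)
round 1: derive path(i,i) via R0 from edge(i,i)
round 1: derive path(i,j) via R0 from edge(i,j)
round 1: derive path(j,d) via R0 from edge(j,d)
round 2: derive path(b,g) via R1 from path(b,i), edge(i,g)
round 2: derive path(b,j) via R1 from path(b,i), edge(i,j)
round 2: derive path(c,d) via R1 from path(c,g), edge(g,d)
round 2: derive path(c,e) via R1 from path(c,g), edge(g,e)
round 2: derive path(c,i) via R1 from path(c,g), edge(g,i)
round 2: derive path(c,j) via R1 from path(c,g), edge(g,j)
round 2: derive path(d,d) via R1 from path(d,g), edge(g,d)
round 2: derive path(d,e) via R1 from path(d,g), edge(g,e)
round 2: derive path(d,j) via R1 from path(d,g), edge(g,j)
round 2: derive path(e,g) via R1 from path(e,d), edge(d,g)
round 2: derive path(e,i) via R1 from path(e,b), edge(b,i)
round 2: derive path(g,b) via R1 from path(g,e), edge(e,b)
round 2: derive path(g,g) via R1 from path(g,d), edge(d,g)
round 2: derive path(i,d) via R1 from path(i,g), edge(g,d)
round 2: derive path(i,e) via R1 from path(i,g), edge(g,e)
round 2: derive path(j,g) via R1 from path(j,d), edge(d,g)
round 2: derive path(j,i) via R1 from path(j,d), edge(d,i)
round 3: derive path(b,d) via R1 from path(b,g), edge(g,d)
round 3: derive path(b,e) via R1 from path(b,g), edge(g,e)
round 3: derive path(c,b) via R1 from path(c,e), edge(e,b)
round 3: derive path(d,b) via R1 from path(d,e), edge(e,b)
round 3: derive path(e,e) via R1 from path(e,g), edge(g,e)
round 3: derive path(e,j) via R1 from path(e,g), edge(g,j)
round 3: derive path(i,b) via R1 from path(i,e), edge(e,b)
round 3: derive path(j,e) via R1 from path(j,g), edge(g,e)
round 3: derive path(j,j) via R1 from path(j,g), edge(g,j)
round 4: derive path(b,b) via R1 from path(b,e), edge(e,b)
round 4: derive path(j,b) via R1 from path(j,e), edge(e,b)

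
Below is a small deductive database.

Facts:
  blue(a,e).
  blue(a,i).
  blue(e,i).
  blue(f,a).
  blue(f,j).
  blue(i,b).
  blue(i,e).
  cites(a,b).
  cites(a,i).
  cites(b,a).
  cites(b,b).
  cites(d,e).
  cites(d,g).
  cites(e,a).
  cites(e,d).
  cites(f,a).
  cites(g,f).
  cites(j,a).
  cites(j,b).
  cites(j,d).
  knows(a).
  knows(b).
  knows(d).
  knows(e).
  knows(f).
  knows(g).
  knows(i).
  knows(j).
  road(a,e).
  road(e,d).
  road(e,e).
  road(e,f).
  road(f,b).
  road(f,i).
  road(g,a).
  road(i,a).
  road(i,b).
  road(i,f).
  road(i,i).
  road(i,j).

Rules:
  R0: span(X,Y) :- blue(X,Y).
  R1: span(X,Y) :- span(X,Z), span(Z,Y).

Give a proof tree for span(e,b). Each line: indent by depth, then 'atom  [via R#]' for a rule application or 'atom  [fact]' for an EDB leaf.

span(e,b)  [via R1]
  span(e,i)  [via R0]
    blue(e,i)  [fact]
  span(i,b)  [via R0]
    blue(i,b)  [fact]

round 1: derive span(a,e) via R0 from blue(a,e)
round 1: derive span(a,i) via R0 from blue(a,i)
round 1: derive span(e,i) via R0 from blue(e,i)
round 1: derive span(f,a) via R0 from blue(f,a)
round 1: derive span(f,j) via R0 from blue(f,j)
round 1: derive span(i,b) via R0 from blue(i,b)
round 1: derive span(i,e) via R0 from blue(i,e)
round 2: derive span(a,b) via R1 from span(a,i), span(i,b)
round 2: derive span(e,b) via R1 from span(e,i), span(i,b)
round 2: derive span(e,e) via R1 from span(e,i), span(i,e)
round 2: derive span(f,e) via R1 from span(f,a), span(a,e)
round 2: derive span(f,i) via R1 from span(f,a), span(a,i)
round 2: derive span(i,i) via R1 from span(i,e), span(e,i)
round 3: derive span(f,b) via R1 from span(f,a), span(a,b)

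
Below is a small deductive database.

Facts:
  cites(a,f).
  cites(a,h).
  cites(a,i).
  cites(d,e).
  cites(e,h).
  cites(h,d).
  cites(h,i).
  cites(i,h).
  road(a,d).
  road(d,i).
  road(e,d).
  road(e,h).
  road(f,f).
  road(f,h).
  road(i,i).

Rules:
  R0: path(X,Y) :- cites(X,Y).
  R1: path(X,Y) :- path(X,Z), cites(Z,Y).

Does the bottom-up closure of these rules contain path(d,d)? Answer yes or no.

round 1: derive path(a,f) via R0 from cites(a,f)
round 1: derive path(a,h) via R0 from cites(a,h)
round 1: derive path(a,i) via R0 from cites(a,i)
round 1: derive path(d,e) via R0 from cites(d,e)
round 1: derive path(e,h) via R0 from cites(e,h)
round 1: derive path(h,d) via R0 from cites(h,d)
round 1: derive path(h,i) via R0 from cites(h,i)
round 1: derive path(i,h) via R0 from cites(i,h)
round 2: derive path(a,d) via R1 from path(a,h), cites(h,d)
round 2: derive path(d,h) via R1 from path(d,e), cites(e,h)
round 2: derive path(e,d) via R1 from path(e,h), cites(h,d)
round 2: derive path(e,i) via R1 from path(e,h), cites(h,i)
round 2: derive path(h,e) via R1 from path(h,d), cites(d,e)
round 2: derive path(h,h) via R1 from path(h,i), cites(i,h)
round 2: derive path(i,d) via R1 from path(i,h), cites(h,d)
round 2: derive path(i,i) via R1 from path(i,h), cites(h,i)
round 3: derive path(a,e) via R1 from path(a,d), cites(d,e)
round 3: derive path(d,d) via R1 from path(d,h), cites(h,d)
round 3: derive path(d,i) via R1 from path(d,h), cites(h,i)
round 3: derive path(e,e) via R1 from path(e,d), cites(d,e)
round 3: derive path(i,e) via R1 from path(i,d), cites(d,e)

yes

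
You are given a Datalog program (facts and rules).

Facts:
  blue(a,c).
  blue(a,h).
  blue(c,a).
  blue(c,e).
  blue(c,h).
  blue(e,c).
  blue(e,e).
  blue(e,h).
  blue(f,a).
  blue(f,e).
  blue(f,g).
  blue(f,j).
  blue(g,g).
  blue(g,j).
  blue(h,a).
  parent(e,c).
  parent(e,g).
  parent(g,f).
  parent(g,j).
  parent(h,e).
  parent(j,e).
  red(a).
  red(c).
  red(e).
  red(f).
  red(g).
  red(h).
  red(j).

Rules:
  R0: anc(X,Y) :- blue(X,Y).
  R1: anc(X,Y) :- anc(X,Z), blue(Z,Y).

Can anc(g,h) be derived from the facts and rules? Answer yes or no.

round 1: derive anc(a,c) via R0 from blue(a,c)
round 1: derive anc(a,h) via R0 from blue(a,h)
round 1: derive anc(c,a) via R0 from blue(c,a)
round 1: derive anc(c,e) via R0 from blue(c,e)
round 1: derive anc(c,h) via R0 from blue(c,h)
round 1: derive anc(e,c) via R0 from blue(e,c)
round 1: derive anc(e,e) via R0 from blue(e,e)
round 1: derive anc(e,h) via R0 from blue(e,h)
round 1: derive anc(f,a) via R0 from blue(f,a)
round 1: derive anc(f,e) via R0 from blue(f,e)
round 1: derive anc(f,g) via R0 from blue(f,g)
round 1: derive anc(f,j) via R0 from blue(f,j)
round 1: derive anc(g,g) via R0 from blue(g,g)
round 1: derive anc(g,j) via R0 from blue(g,j)
round 1: derive anc(h,a) via R0 from blue(h,a)
round 2: derive anc(a,a) via R1 from anc(a,c), blue(c,a)
round 2: derive anc(a,e) via R1 from anc(a,c), blue(c,e)
round 2: derive anc(c,c) via R1 from anc(c,a), blue(a,c)
round 2: derive anc(e,a) via R1 from anc(e,c), blue(c,a)
round 2: derive anc(f,c) via R1 from anc(f,a), blue(a,c)
round 2: derive anc(f,h) via R1 from anc(f,a), blue(a,h)
round 2: derive anc(h,c) via R1 from anc(h,a), blue(a,c)
round 2: derive anc(h,h) via R1 from anc(h,a), blue(a,h)
round 3: derive anc(h,e) via R1 from anc(h,c), blue(c,e)

no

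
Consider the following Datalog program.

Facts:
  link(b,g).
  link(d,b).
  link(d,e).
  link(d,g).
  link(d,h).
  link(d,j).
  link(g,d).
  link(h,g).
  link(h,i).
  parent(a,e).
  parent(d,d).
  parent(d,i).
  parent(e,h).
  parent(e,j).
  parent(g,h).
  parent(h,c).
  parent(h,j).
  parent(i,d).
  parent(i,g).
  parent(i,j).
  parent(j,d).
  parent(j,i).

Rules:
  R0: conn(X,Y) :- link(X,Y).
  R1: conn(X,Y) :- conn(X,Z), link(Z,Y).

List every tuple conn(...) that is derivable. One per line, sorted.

conn(b,b)
conn(b,d)
conn(b,e)
conn(b,g)
conn(b,h)
conn(b,i)
conn(b,j)
conn(d,b)
conn(d,d)
conn(d,e)
conn(d,g)
conn(d,h)
conn(d,i)
conn(d,j)
conn(g,b)
conn(g,d)
conn(g,e)
conn(g,g)
conn(g,h)
conn(g,i)
conn(g,j)
conn(h,b)
conn(h,d)
conn(h,e)
conn(h,g)
conn(h,h)
conn(h,i)
conn(h,j)

round 1: derive conn(b,g) via R0 from link(b,g)
round 1: derive conn(d,b) via R0 from link(d,b)
round 1: derive conn(d,e) via R0 from link(d,e)
round 1: derive conn(d,g) via R0 from link(d,g)
round 1: derive conn(d,h) via R0 from link(d,h)
round 1: derive conn(d,j) via R0 from link(d,j)
round 1: derive conn(g,d) via R0 from link(g,d)
round 1: derive conn(h,g) via R0 from link(h,g)
round 1: derive conn(h,i) via R0 from link(h,i)
round 2: derive conn(b,d) via R1 from conn(b,g), link(g,d)
round 2: derive conn(d,d) via R1 from conn(d,g), link(g,d)
round 2: derive conn(d,i) via R1 from conn(d,h), link(h,i)
round 2: derive conn(g,b) via R1 from conn(g,d), link(d,b)
round 2: derive conn(g,e) via R1 from conn(g,d), link(d,e)
round 2: derive conn(g,g) via R1 from conn(g,d), link(d,g)
round 2: derive conn(g,h) via R1 from conn(g,d), link(d,h)
round 2: derive conn(g,j) via R1 from conn(g,d), link(d,j)
round 2: derive conn(h,d) via R1 from conn(h,g), link(g,d)
round 3: derive conn(b,b) via R1 from conn(b,d), link(d,b)
round 3: derive conn(b,e) via R1 from conn(b,d), link(d,e)
round 3: derive conn(b,h) via R1 from conn(b,d), link(d,h)
round 3: derive conn(b,j) via R1 from conn(b,d), link(d,j)
round 3: derive conn(g,i) via R1 from conn(g,h), link(h,i)
round 3: derive conn(h,b) via R1 from conn(h,d), link(d,b)
round 3: derive conn(h,e) via R1 from conn(h,d), link(d,e)
round 3: derive conn(h,h) via R1 from conn(h,d), link(d,h)
round 3: derive conn(h,j) via R1 from conn(h,d), link(d,j)
round 4: derive conn(b,i) via R1 from conn(b,h), link(h,i)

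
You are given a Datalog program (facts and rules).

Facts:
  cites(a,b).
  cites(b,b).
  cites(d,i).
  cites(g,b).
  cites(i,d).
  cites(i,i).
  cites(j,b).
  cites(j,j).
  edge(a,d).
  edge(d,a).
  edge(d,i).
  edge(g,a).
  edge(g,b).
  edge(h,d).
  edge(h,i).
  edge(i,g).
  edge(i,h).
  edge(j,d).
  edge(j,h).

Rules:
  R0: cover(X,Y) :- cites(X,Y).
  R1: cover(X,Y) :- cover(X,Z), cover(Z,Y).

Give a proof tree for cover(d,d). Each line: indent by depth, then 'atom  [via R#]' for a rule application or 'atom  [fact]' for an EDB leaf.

round 1: derive cover(a,b) via R0 from cites(a,b)
round 1: derive cover(b,b) via R0 from cites(b,b)
round 1: derive cover(d,i) via R0 from cites(d,i)
round 1: derive cover(g,b) via R0 from cites(g,b)
round 1: derive cover(i,d) via R0 from cites(i,d)
round 1: derive cover(i,i) via R0 from cites(i,i)
round 1: derive cover(j,b) via R0 from cites(j,b)
round 1: derive cover(j,j) via R0 from cites(j,j)
round 2: derive cover(d,d) via R1 from cover(d,i), cover(i,d)

cover(d,d)  [via R1]
  cover(d,i)  [via R0]
    cites(d,i)  [fact]
  cover(i,d)  [via R0]
    cites(i,d)  [fact]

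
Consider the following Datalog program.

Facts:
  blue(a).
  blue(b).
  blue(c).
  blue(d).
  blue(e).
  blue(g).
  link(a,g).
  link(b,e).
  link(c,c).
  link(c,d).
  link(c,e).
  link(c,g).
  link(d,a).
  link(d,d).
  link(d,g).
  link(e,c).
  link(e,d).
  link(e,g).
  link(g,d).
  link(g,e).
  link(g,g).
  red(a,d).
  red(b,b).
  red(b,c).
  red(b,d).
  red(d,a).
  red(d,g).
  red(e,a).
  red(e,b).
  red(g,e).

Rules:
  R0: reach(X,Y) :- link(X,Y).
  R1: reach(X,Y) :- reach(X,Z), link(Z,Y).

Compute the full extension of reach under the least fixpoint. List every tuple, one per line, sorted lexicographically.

round 1: derive reach(a,g) via R0 from link(a,g)
round 1: derive reach(b,e) via R0 from link(b,e)
round 1: derive reach(c,c) via R0 from link(c,c)
round 1: derive reach(c,d) via R0 from link(c,d)
round 1: derive reach(c,e) via R0 from link(c,e)
round 1: derive reach(c,g) via R0 from link(c,g)
round 1: derive reach(d,a) via R0 from link(d,a)
round 1: derive reach(d,d) via R0 from link(d,d)
round 1: derive reach(d,g) via R0 from link(d,g)
round 1: derive reach(e,c) via R0 from link(e,c)
round 1: derive reach(e,d) via R0 from link(e,d)
round 1: derive reach(e,g) via R0 from link(e,g)
round 1: derive reach(g,d) via R0 from link(g,d)
round 1: derive reach(g,e) via R0 from link(g,e)
round 1: derive reach(g,g) via R0 from link(g,g)
round 2: derive reach(a,d) via R1 from reach(a,g), link(g,d)
round 2: derive reach(a,e) via R1 from reach(a,g), link(g,e)
round 2: derive reach(b,c) via R1 from reach(b,e), link(e,c)
round 2: derive reach(b,d) via R1 from reach(b,e), link(e,d)
round 2: derive reach(b,g) via R1 from reach(b,e), link(e,g)
round 2: derive reach(c,a) via R1 from reach(c,d), link(d,a)
round 2: derive reach(d,e) via R1 from reach(d,g), link(g,e)
round 2: derive reach(e,a) via R1 from reach(e,d), link(d,a)
round 2: derive reach(e,e) via R1 from reach(e,c), link(c,e)
round 2: derive reach(g,a) via R1 from reach(g,d), link(d,a)
round 2: derive reach(g,c) via R1 from reach(g,e), link(e,c)
round 3: derive reach(a,a) via R1 from reach(a,d), link(d,a)
round 3: derive reach(a,c) via R1 from reach(a,e), link(e,c)
round 3: derive reach(b,a) via R1 from reach(b,d), link(d,a)
round 3: derive reach(d,c) via R1 from reach(d,e), link(e,c)

reach(a,a)
reach(a,c)
reach(a,d)
reach(a,e)
reach(a,g)
reach(b,a)
reach(b,c)
reach(b,d)
reach(b,e)
reach(b,g)
reach(c,a)
reach(c,c)
reach(c,d)
reach(c,e)
reach(c,g)
reach(d,a)
reach(d,c)
reach(d,d)
reach(d,e)
reach(d,g)
reach(e,a)
reach(e,c)
reach(e,d)
reach(e,e)
reach(e,g)
reach(g,a)
reach(g,c)
reach(g,d)
reach(g,e)
reach(g,g)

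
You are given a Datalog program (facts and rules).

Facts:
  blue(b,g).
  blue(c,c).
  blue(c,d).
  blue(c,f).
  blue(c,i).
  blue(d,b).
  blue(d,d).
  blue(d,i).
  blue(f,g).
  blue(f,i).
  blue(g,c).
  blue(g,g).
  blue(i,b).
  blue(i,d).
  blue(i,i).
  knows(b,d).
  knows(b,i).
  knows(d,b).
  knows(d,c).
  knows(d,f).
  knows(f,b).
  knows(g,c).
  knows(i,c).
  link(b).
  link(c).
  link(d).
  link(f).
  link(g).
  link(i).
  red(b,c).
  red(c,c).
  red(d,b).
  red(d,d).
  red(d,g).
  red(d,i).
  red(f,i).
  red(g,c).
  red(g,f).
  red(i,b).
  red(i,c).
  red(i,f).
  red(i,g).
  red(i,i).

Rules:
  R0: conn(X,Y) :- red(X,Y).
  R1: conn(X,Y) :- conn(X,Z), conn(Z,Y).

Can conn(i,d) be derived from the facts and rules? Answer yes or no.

no

round 1: derive conn(b,c) via R0 from red(b,c)
round 1: derive conn(c,c) via R0 from red(c,c)
round 1: derive conn(d,b) via R0 from red(d,b)
round 1: derive conn(d,d) via R0 from red(d,d)
round 1: derive conn(d,g) via R0 from red(d,g)
round 1: derive conn(d,i) via R0 from red(d,i)
round 1: derive conn(f,i) via R0 from red(f,i)
round 1: derive conn(g,c) via R0 from red(g,c)
round 1: derive conn(g,f) via R0 from red(g,f)
round 1: derive conn(i,b) via R0 from red(i,b)
round 1: derive conn(i,c) via R0 from red(i,c)
round 1: derive conn(i,f) via R0 from red(i,f)
round 1: derive conn(i,g) via R0 from red(i,g)
round 1: derive conn(i,i) via R0 from red(i,i)
round 2: derive conn(d,c) via R1 from conn(d,b), conn(b,c)
round 2: derive conn(d,f) via R1 from conn(d,g), conn(g,f)
round 2: derive conn(f,b) via R1 from conn(f,i), conn(i,b)
round 2: derive conn(f,c) via R1 from conn(f,i), conn(i,c)
round 2: derive conn(f,f) via R1 from conn(f,i), conn(i,f)
round 2: derive conn(f,g) via R1 from conn(f,i), conn(i,g)
round 2: derive conn(g,i) via R1 from conn(g,f), conn(f,i)
round 3: derive conn(g,b) via R1 from conn(g,f), conn(f,b)
round 3: derive conn(g,g) via R1 from conn(g,f), conn(f,g)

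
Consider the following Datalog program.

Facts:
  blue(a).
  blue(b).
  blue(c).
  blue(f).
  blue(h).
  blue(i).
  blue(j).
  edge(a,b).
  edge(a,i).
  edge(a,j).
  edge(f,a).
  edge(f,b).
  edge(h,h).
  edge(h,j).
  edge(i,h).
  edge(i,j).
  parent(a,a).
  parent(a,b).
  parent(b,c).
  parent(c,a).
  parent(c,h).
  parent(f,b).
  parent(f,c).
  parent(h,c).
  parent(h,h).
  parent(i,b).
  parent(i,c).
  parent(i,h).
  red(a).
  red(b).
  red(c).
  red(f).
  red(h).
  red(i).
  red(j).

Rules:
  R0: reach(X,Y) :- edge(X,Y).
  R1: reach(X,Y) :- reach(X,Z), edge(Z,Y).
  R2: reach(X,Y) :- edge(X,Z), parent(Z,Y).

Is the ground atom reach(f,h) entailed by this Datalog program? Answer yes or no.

yes

round 1: derive reach(a,b) via R0 from edge(a,b)
round 1: derive reach(a,i) via R0 from edge(a,i)
round 1: derive reach(a,j) via R0 from edge(a,j)
round 1: derive reach(f,a) via R0 from edge(f,a)
round 1: derive reach(f,b) via R0 from edge(f,b)
round 1: derive reach(h,h) via R0 from edge(h,h)
round 1: derive reach(h,j) via R0 from edge(h,j)
round 1: derive reach(i,h) via R0 from edge(i,h)
round 1: derive reach(i,j) via R0 from edge(i,j)
round 1: derive reach(a,c) via R2 from edge(a,b), parent(b,c)
round 1: derive reach(a,h) via R2 from edge(a,i), parent(i,h)
round 1: derive reach(f,c) via R2 from edge(f,b), parent(b,c)
round 1: derive reach(h,c) via R2 from edge(h,h), parent(h,c)
round 1: derive reach(i,c) via R2 from edge(i,h), parent(h,c)
round 2: derive reach(f,i) via R1 from reach(f,a), edge(a,i)
round 2: derive reach(f,j) via R1 from reach(f,a), edge(a,j)
round 3: derive reach(f,h) via R1 from reach(f,i), edge(i,h)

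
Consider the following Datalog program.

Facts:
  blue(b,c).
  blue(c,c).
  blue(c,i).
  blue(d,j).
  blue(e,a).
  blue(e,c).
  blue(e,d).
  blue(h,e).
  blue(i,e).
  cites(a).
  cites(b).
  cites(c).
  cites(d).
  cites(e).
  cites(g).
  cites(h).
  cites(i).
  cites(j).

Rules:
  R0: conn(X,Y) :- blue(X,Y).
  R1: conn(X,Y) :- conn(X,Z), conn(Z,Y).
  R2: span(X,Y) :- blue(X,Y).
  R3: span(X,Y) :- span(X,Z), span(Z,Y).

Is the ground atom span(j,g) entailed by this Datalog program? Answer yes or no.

round 1: derive span(b,c) via R2 from blue(b,c)
round 1: derive span(c,c) via R2 from blue(c,c)
round 1: derive span(c,i) via R2 from blue(c,i)
round 1: derive span(d,j) via R2 from blue(d,j)
round 1: derive span(e,a) via R2 from blue(e,a)
round 1: derive span(e,c) via R2 from blue(e,c)
round 1: derive span(e,d) via R2 from blue(e,d)
round 1: derive span(h,e) via R2 from blue(h,e)
round 1: derive span(i,e) via R2 from blue(i,e)
round 2: derive span(b,i) via R3 from span(b,c), span(c,i)
round 2: derive span(c,e) via R3 from span(c,i), span(i,e)
round 2: derive span(e,i) via R3 from span(e,c), span(c,i)
round 2: derive span(e,j) via R3 from span(e,d), span(d,j)
round 2: derive span(h,a) via R3 from span(h,e), span(e,a)
round 2: derive span(h,c) via R3 from span(h,e), span(e,c)
round 2: derive span(h,d) via R3 from span(h,e), span(e,d)
round 2: derive span(i,a) via R3 from span(i,e), span(e,a)
round 2: derive span(i,c) via R3 from span(i,e), span(e,c)
round 2: derive span(i,d) via R3 from span(i,e), span(e,d)
round 3: derive span(b,a) via R3 from span(b,i), span(i,a)
round 3: derive span(b,d) via R3 from span(b,i), span(i,d)
round 3: derive span(b,e) via R3 from span(b,c), span(c,e)
round 3: derive span(c,a) via R3 from span(c,e), span(e,a)
round 3: derive span(c,d) via R3 from span(c,e), span(e,d)
round 3: derive span(c,j) via R3 from span(c,e), span(e,j)
round 3: derive span(e,e) via R3 from span(e,c), span(c,e)
round 3: derive span(h,i) via R3 from span(h,c), span(c,i)
round 3: derive span(h,j) via R3 from span(h,d), span(d,j)
round 3: derive span(i,i) via R3 from span(i,c), span(c,i)
round 3: derive span(i,j) via R3 from span(i,d), span(d,j)
round 4: derive span(b,j) via R3 from span(b,c), span(c,j)

no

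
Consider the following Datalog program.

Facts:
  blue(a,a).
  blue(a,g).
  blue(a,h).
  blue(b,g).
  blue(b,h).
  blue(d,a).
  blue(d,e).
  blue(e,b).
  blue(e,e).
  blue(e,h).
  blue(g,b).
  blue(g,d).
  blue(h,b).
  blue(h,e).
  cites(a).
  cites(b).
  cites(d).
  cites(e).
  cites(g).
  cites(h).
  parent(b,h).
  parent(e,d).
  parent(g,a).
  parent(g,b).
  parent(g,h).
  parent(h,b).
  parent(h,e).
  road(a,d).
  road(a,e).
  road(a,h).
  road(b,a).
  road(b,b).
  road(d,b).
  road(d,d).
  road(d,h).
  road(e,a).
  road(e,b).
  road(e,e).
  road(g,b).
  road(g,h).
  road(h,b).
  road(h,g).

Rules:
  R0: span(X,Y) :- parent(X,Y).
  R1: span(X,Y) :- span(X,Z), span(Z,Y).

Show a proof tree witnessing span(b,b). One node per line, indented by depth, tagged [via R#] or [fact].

span(b,b)  [via R1]
  span(b,h)  [via R0]
    parent(b,h)  [fact]
  span(h,b)  [via R0]
    parent(h,b)  [fact]

round 1: derive span(b,h) via R0 from parent(b,h)
round 1: derive span(e,d) via R0 from parent(e,d)
round 1: derive span(g,a) via R0 from parent(g,a)
round 1: derive span(g,b) via R0 from parent(g,b)
round 1: derive span(g,h) via R0 from parent(g,h)
round 1: derive span(h,b) via R0 from parent(h,b)
round 1: derive span(h,e) via R0 from parent(h,e)
round 2: derive span(b,b) via R1 from span(b,h), span(h,b)
round 2: derive span(b,e) via R1 from span(b,h), span(h,e)
round 2: derive span(g,e) via R1 from span(g,h), span(h,e)
round 2: derive span(h,d) via R1 from span(h,e), span(e,d)
round 2: derive span(h,h) via R1 from span(h,b), span(b,h)
round 3: derive span(b,d) via R1 from span(b,e), span(e,d)
round 3: derive span(g,d) via R1 from span(g,e), span(e,d)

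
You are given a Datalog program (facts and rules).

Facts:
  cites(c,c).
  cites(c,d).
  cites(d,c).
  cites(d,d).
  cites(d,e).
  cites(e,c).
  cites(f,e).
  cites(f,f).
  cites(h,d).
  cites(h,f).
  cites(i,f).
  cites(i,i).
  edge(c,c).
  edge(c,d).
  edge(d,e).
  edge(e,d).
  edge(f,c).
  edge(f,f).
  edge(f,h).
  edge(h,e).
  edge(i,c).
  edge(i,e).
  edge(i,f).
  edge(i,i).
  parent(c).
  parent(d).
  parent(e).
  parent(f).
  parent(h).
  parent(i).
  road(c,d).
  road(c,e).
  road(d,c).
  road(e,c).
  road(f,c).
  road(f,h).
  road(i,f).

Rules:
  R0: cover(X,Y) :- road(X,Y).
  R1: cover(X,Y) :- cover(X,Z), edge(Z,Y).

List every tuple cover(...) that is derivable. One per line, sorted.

cover(c,d)
cover(c,e)
cover(d,c)
cover(d,d)
cover(d,e)
cover(e,c)
cover(e,d)
cover(e,e)
cover(f,c)
cover(f,d)
cover(f,e)
cover(f,h)
cover(i,c)
cover(i,d)
cover(i,e)
cover(i,f)
cover(i,h)

round 1: derive cover(c,d) via R0 from road(c,d)
round 1: derive cover(c,e) via R0 from road(c,e)
round 1: derive cover(d,c) via R0 from road(d,c)
round 1: derive cover(e,c) via R0 from road(e,c)
round 1: derive cover(f,c) via R0 from road(f,c)
round 1: derive cover(f,h) via R0 from road(f,h)
round 1: derive cover(i,f) via R0 from road(i,f)
round 2: derive cover(d,d) via R1 from cover(d,c), edge(c,d)
round 2: derive cover(e,d) via R1 from cover(e,c), edge(c,d)
round 2: derive cover(f,d) via R1 from cover(f,c), edge(c,d)
round 2: derive cover(f,e) via R1 from cover(f,h), edge(h,e)
round 2: derive cover(i,c) via R1 from cover(i,f), edge(f,c)
round 2: derive cover(i,h) via R1 from cover(i,f), edge(f,h)
round 3: derive cover(d,e) via R1 from cover(d,d), edge(d,e)
round 3: derive cover(e,e) via R1 from cover(e,d), edge(d,e)
round 3: derive cover(i,d) via R1 from cover(i,c), edge(c,d)
round 3: derive cover(i,e) via R1 from cover(i,h), edge(h,e)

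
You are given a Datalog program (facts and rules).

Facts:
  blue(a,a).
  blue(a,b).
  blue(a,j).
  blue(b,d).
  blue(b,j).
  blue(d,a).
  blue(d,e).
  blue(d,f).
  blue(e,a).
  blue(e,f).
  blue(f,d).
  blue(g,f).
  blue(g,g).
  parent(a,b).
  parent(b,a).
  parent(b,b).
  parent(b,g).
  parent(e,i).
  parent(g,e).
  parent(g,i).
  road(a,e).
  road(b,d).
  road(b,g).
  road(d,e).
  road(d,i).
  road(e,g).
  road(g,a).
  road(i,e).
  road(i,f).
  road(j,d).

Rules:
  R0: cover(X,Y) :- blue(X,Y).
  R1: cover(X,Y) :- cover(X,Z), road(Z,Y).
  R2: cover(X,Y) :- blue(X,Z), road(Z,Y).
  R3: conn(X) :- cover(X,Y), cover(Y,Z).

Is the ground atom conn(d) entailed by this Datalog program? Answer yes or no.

round 1: derive cover(a,a) via R0 from blue(a,a)
round 1: derive cover(a,b) via R0 from blue(a,b)
round 1: derive cover(a,j) via R0 from blue(a,j)
round 1: derive cover(b,d) via R0 from blue(b,d)
round 1: derive cover(b,j) via R0 from blue(b,j)
round 1: derive cover(d,a) via R0 from blue(d,a)
round 1: derive cover(d,e) via R0 from blue(d,e)
round 1: derive cover(d,f) via R0 from blue(d,f)
round 1: derive cover(e,a) via R0 from blue(e,a)
round 1: derive cover(e,f) via R0 from blue(e,f)
round 1: derive cover(f,d) via R0 from blue(f,d)
round 1: derive cover(g,f) via R0 from blue(g,f)
round 1: derive cover(g,g) via R0 from blue(g,g)
round 1: derive cover(a,d) via R2 from blue(a,b), road(b,d)
round 1: derive cover(a,e) via R2 from blue(a,a), road(a,e)
round 1: derive cover(a,g) via R2 from blue(a,b), road(b,g)
round 1: derive cover(b,e) via R2 from blue(b,d), road(d,e)
round 1: derive cover(b,i) via R2 from blue(b,d), road(d,i)
round 1: derive cover(d,g) via R2 from blue(d,e), road(e,g)
round 1: derive cover(e,e) via R2 from blue(e,a), road(a,e)
round 1: derive cover(f,e) via R2 from blue(f,d), road(d,e)
round 1: derive cover(f,i) via R2 from blue(f,d), road(d,i)
round 1: derive cover(g,a) via R2 from blue(g,g), road(g,a)
round 2: derive cover(a,i) via R1 from cover(a,d), road(d,i)
round 2: derive cover(b,f) via R1 from cover(b,i), road(i,f)
round 2: derive cover(b,g) via R1 from cover(b,e), road(e,g)
round 2: derive cover(e,g) via R1 from cover(e,e), road(e,g)
round 2: derive cover(f,f) via R1 from cover(f,i), road(i,f)
round 2: derive cover(f,g) via R1 from cover(f,e), road(e,g)
round 2: derive cover(g,e) via R1 from cover(g,a), road(a,e)
round 2: derive conn(a) via R3 from cover(a,a), cover(a,a)
round 2: derive conn(b) via R3 from cover(b,d), cover(d,a)
round 2: derive conn(d) via R3 from cover(d,a), cover(a,a)
round 2: derive conn(e) via R3 from cover(e,a), cover(a,a)
round 2: derive conn(f) via R3 from cover(f,d), cover(d,a)
round 2: derive conn(g) via R3 from cover(g,a), cover(a,a)
round 3: derive cover(a,f) via R1 from cover(a,i), road(i,f)
round 3: derive cover(b,a) via R1 from cover(b,g), road(g,a)
round 3: derive cover(f,a) via R1 from cover(f,g), road(g,a)

yes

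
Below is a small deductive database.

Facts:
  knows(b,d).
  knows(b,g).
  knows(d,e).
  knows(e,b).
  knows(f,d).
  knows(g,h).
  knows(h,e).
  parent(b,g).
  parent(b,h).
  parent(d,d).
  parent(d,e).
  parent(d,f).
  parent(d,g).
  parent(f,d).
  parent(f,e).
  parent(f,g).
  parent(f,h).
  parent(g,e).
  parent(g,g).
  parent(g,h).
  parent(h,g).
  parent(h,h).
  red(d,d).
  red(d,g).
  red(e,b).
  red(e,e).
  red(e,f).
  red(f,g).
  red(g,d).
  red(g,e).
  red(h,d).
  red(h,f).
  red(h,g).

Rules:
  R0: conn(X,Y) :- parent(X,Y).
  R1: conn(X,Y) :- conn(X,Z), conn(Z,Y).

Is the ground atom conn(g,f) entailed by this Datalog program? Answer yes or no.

no

round 1: derive conn(b,g) via R0 from parent(b,g)
round 1: derive conn(b,h) via R0 from parent(b,h)
round 1: derive conn(d,d) via R0 from parent(d,d)
round 1: derive conn(d,e) via R0 from parent(d,e)
round 1: derive conn(d,f) via R0 from parent(d,f)
round 1: derive conn(d,g) via R0 from parent(d,g)
round 1: derive conn(f,d) via R0 from parent(f,d)
round 1: derive conn(f,e) via R0 from parent(f,e)
round 1: derive conn(f,g) via R0 from parent(f,g)
round 1: derive conn(f,h) via R0 from parent(f,h)
round 1: derive conn(g,e) via R0 from parent(g,e)
round 1: derive conn(g,g) via R0 from parent(g,g)
round 1: derive conn(g,h) via R0 from parent(g,h)
round 1: derive conn(h,g) via R0 from parent(h,g)
round 1: derive conn(h,h) via R0 from parent(h,h)
round 2: derive conn(b,e) via R1 from conn(b,g), conn(g,e)
round 2: derive conn(d,h) via R1 from conn(d,f), conn(f,h)
round 2: derive conn(f,f) via R1 from conn(f,d), conn(d,f)
round 2: derive conn(h,e) via R1 from conn(h,g), conn(g,e)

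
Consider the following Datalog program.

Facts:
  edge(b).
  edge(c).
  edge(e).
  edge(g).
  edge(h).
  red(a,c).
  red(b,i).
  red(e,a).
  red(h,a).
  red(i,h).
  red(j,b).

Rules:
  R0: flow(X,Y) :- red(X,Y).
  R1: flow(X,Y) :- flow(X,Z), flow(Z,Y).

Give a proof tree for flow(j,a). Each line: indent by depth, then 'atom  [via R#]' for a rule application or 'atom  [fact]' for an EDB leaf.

round 1: derive flow(a,c) via R0 from red(a,c)
round 1: derive flow(b,i) via R0 from red(b,i)
round 1: derive flow(e,a) via R0 from red(e,a)
round 1: derive flow(h,a) via R0 from red(h,a)
round 1: derive flow(i,h) via R0 from red(i,h)
round 1: derive flow(j,b) via R0 from red(j,b)
round 2: derive flow(b,h) via R1 from flow(b,i), flow(i,h)
round 2: derive flow(e,c) via R1 from flow(e,a), flow(a,c)
round 2: derive flow(h,c) via R1 from flow(h,a), flow(a,c)
round 2: derive flow(i,a) via R1 from flow(i,h), flow(h,a)
round 2: derive flow(j,i) via R1 from flow(j,b), flow(b,i)
round 3: derive flow(b,a) via R1 from flow(b,h), flow(h,a)
round 3: derive flow(b,c) via R1 from flow(b,h), flow(h,c)
round 3: derive flow(i,c) via R1 from flow(i,a), flow(a,c)
round 3: derive flow(j,a) via R1 from flow(j,i), flow(i,a)
round 3: derive flow(j,h) via R1 from flow(j,b), flow(b,h)
round 4: derive flow(j,c) via R1 from flow(j,a), flow(a,c)

flow(j,a)  [via R1]
  flow(j,i)  [via R1]
    flow(j,b)  [via R0]
      red(j,b)  [fact]
    flow(b,i)  [via R0]
      red(b,i)  [fact]
  flow(i,a)  [via R1]
    flow(i,h)  [via R0]
      red(i,h)  [fact]
    flow(h,a)  [via R0]
      red(h,a)  [fact]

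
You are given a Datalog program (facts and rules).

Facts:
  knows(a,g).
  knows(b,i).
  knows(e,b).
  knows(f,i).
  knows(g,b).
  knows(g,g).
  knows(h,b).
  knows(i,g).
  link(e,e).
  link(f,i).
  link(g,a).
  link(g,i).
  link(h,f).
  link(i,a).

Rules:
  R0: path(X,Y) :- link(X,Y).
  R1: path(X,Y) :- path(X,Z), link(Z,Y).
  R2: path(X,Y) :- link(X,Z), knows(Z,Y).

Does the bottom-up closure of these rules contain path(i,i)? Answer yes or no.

round 1: derive path(e,e) via R0 from link(e,e)
round 1: derive path(f,i) via R0 from link(f,i)
round 1: derive path(g,a) via R0 from link(g,a)
round 1: derive path(g,i) via R0 from link(g,i)
round 1: derive path(h,f) via R0 from link(h,f)
round 1: derive path(i,a) via R0 from link(i,a)
round 1: derive path(e,b) via R2 from link(e,e), knows(e,b)
round 1: derive path(f,g) via R2 from link(f,i), knows(i,g)
round 1: derive path(g,g) via R2 from link(g,a), knows(a,g)
round 1: derive path(h,i) via R2 from link(h,f), knows(f,i)
round 1: derive path(i,g) via R2 from link(i,a), knows(a,g)
round 2: derive path(f,a) via R1 from path(f,g), link(g,a)
round 2: derive path(h,a) via R1 from path(h,i), link(i,a)
round 2: derive path(i,i) via R1 from path(i,g), link(g,i)

yes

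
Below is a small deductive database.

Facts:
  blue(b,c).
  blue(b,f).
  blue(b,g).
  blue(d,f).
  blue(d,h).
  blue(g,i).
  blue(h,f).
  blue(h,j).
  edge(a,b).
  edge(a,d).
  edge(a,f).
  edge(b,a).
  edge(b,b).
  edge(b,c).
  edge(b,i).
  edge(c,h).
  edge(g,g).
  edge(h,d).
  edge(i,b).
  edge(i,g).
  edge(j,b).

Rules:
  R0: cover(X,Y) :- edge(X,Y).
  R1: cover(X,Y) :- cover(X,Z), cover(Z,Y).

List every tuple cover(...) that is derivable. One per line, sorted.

cover(a,a)
cover(a,b)
cover(a,c)
cover(a,d)
cover(a,f)
cover(a,g)
cover(a,h)
cover(a,i)
cover(b,a)
cover(b,b)
cover(b,c)
cover(b,d)
cover(b,f)
cover(b,g)
cover(b,h)
cover(b,i)
cover(c,d)
cover(c,h)
cover(g,g)
cover(h,d)
cover(i,a)
cover(i,b)
cover(i,c)
cover(i,d)
cover(i,f)
cover(i,g)
cover(i,h)
cover(i,i)
cover(j,a)
cover(j,b)
cover(j,c)
cover(j,d)
cover(j,f)
cover(j,g)
cover(j,h)
cover(j,i)

round 1: derive cover(a,b) via R0 from edge(a,b)
round 1: derive cover(a,d) via R0 from edge(a,d)
round 1: derive cover(a,f) via R0 from edge(a,f)
round 1: derive cover(b,a) via R0 from edge(b,a)
round 1: derive cover(b,b) via R0 from edge(b,b)
round 1: derive cover(b,c) via R0 from edge(b,c)
round 1: derive cover(b,i) via R0 from edge(b,i)
round 1: derive cover(c,h) via R0 from edge(c,h)
round 1: derive cover(g,g) via R0 from edge(g,g)
round 1: derive cover(h,d) via R0 from edge(h,d)
round 1: derive cover(i,b) via R0 from edge(i,b)
round 1: derive cover(i,g) via R0 from edge(i,g)
round 1: derive cover(j,b) via R0 from edge(j,b)
round 2: derive cover(a,a) via R1 from cover(a,b), cover(b,a)
round 2: derive cover(a,c) via R1 from cover(a,b), cover(b,c)
round 2: derive cover(a,i) via R1 from cover(a,b), cover(b,i)
round 2: derive cover(b,d) via R1 from cover(b,a), cover(a,d)
round 2: derive cover(b,f) via R1 from cover(b,a), cover(a,f)
round 2: derive cover(b,g) via R1 from cover(b,i), cover(i,g)
round 2: derive cover(b,h) via R1 from cover(b,c), cover(c,h)
round 2: derive cover(c,d) via R1 from cover(c,h), cover(h,d)
round 2: derive cover(i,a) via R1 from cover(i,b), cover(b,a)
round 2: derive cover(i,c) via R1 from cover(i,b), cover(b,c)
round 2: derive cover(i,i) via R1 from cover(i,b), cover(b,i)
round 2: derive cover(j,a) via R1 from cover(j,b), cover(b,a)
round 2: derive cover(j,c) via R1 from cover(j,b), cover(b,c)
round 2: derive cover(j,i) via R1 from cover(j,b), cover(b,i)
round 3: derive cover(a,g) via R1 from cover(a,b), cover(b,g)
round 3: derive cover(a,h) via R1 from cover(a,b), cover(b,h)
round 3: derive cover(i,d) via R1 from cover(i,a), cover(a,d)
round 3: derive cover(i,f) via R1 from cover(i,a), cover(a,f)
round 3: derive cover(i,h) via R1 from cover(i,b), cover(b,h)
round 3: derive cover(j,d) via R1 from cover(j,a), cover(a,d)
round 3: derive cover(j,f) via R1 from cover(j,a), cover(a,f)
round 3: derive cover(j,g) via R1 from cover(j,b), cover(b,g)
round 3: derive cover(j,h) via R1 from cover(j,b), cover(b,h)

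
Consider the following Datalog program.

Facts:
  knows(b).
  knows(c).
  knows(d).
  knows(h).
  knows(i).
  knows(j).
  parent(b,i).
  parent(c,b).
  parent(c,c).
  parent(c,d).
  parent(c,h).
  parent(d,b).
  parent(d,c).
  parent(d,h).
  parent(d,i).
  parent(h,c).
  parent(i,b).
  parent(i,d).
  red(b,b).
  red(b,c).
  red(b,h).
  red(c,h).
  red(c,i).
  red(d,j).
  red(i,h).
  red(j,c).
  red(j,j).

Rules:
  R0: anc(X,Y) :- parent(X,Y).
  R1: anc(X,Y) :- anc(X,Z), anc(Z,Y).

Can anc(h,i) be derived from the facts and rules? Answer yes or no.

round 1: derive anc(b,i) via R0 from parent(b,i)
round 1: derive anc(c,b) via R0 from parent(c,b)
round 1: derive anc(c,c) via R0 from parent(c,c)
round 1: derive anc(c,d) via R0 from parent(c,d)
round 1: derive anc(c,h) via R0 from parent(c,h)
round 1: derive anc(d,b) via R0 from parent(d,b)
round 1: derive anc(d,c) via R0 from parent(d,c)
round 1: derive anc(d,h) via R0 from parent(d,h)
round 1: derive anc(d,i) via R0 from parent(d,i)
round 1: derive anc(h,c) via R0 from parent(h,c)
round 1: derive anc(i,b) via R0 from parent(i,b)
round 1: derive anc(i,d) via R0 from parent(i,d)
round 2: derive anc(b,b) via R1 from anc(b,i), anc(i,b)
round 2: derive anc(b,d) via R1 from anc(b,i), anc(i,d)
round 2: derive anc(c,i) via R1 from anc(c,b), anc(b,i)
round 2: derive anc(d,d) via R1 from anc(d,c), anc(c,d)
round 2: derive anc(h,b) via R1 from anc(h,c), anc(c,b)
round 2: derive anc(h,d) via R1 from anc(h,c), anc(c,d)
round 2: derive anc(h,h) via R1 from anc(h,c), anc(c,h)
round 2: derive anc(i,c) via R1 from anc(i,d), anc(d,c)
round 2: derive anc(i,h) via R1 from anc(i,d), anc(d,h)
round 2: derive anc(i,i) via R1 from anc(i,b), anc(b,i)
round 3: derive anc(b,c) via R1 from anc(b,d), anc(d,c)
round 3: derive anc(b,h) via R1 from anc(b,d), anc(d,h)
round 3: derive anc(h,i) via R1 from anc(h,b), anc(b,i)

yes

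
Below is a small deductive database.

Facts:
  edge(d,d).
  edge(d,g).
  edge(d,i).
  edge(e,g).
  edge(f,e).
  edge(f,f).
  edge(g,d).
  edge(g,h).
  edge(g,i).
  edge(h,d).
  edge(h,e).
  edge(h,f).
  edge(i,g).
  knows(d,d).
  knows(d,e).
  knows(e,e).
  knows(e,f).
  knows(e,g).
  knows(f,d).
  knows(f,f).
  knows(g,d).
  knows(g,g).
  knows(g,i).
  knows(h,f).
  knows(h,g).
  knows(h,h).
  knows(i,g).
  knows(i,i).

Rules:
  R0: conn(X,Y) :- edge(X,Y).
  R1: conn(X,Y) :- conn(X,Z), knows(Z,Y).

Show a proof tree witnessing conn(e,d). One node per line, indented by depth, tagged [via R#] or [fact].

conn(e,d)  [via R1]
  conn(e,g)  [via R0]
    edge(e,g)  [fact]
  knows(g,d)  [fact]

round 1: derive conn(d,d) via R0 from edge(d,d)
round 1: derive conn(d,g) via R0 from edge(d,g)
round 1: derive conn(d,i) via R0 from edge(d,i)
round 1: derive conn(e,g) via R0 from edge(e,g)
round 1: derive conn(f,e) via R0 from edge(f,e)
round 1: derive conn(f,f) via R0 from edge(f,f)
round 1: derive conn(g,d) via R0 from edge(g,d)
round 1: derive conn(g,h) via R0 from edge(g,h)
round 1: derive conn(g,i) via R0 from edge(g,i)
round 1: derive conn(h,d) via R0 from edge(h,d)
round 1: derive conn(h,e) via R0 from edge(h,e)
round 1: derive conn(h,f) via R0 from edge(h,f)
round 1: derive conn(i,g) via R0 from edge(i,g)
round 2: derive conn(d,e) via R1 from conn(d,d), knows(d,e)
round 2: derive conn(e,d) via R1 from conn(e,g), knows(g,d)
round 2: derive conn(e,i) via R1 from conn(e,g), knows(g,i)
round 2: derive conn(f,d) via R1 from conn(f,f), knows(f,d)
round 2: derive conn(f,g) via R1 from conn(f,e), knows(e,g)
round 2: derive conn(g,e) via R1 from conn(g,d), knows(d,e)
round 2: derive conn(g,f) via R1 from conn(g,h), knows(h,f)
round 2: derive conn(g,g) via R1 from conn(g,h), knows(h,g)
round 2: derive conn(h,g) via R1 from conn(h,e), knows(e,g)
round 2: derive conn(i,d) via R1 from conn(i,g), knows(g,d)
round 2: derive conn(i,i) via R1 from conn(i,g), knows(g,i)
round 3: derive conn(d,f) via R1 from conn(d,e), knows(e,f)
round 3: derive conn(e,e) via R1 from conn(e,d), knows(d,e)
round 3: derive conn(f,i) via R1 from conn(f,g), knows(g,i)
round 3: derive conn(h,i) via R1 from conn(h,g), knows(g,i)
round 3: derive conn(i,e) via R1 from conn(i,d), knows(d,e)
round 4: derive conn(e,f) via R1 from conn(e,e), knows(e,f)
round 4: derive conn(i,f) via R1 from conn(i,e), knows(e,f)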